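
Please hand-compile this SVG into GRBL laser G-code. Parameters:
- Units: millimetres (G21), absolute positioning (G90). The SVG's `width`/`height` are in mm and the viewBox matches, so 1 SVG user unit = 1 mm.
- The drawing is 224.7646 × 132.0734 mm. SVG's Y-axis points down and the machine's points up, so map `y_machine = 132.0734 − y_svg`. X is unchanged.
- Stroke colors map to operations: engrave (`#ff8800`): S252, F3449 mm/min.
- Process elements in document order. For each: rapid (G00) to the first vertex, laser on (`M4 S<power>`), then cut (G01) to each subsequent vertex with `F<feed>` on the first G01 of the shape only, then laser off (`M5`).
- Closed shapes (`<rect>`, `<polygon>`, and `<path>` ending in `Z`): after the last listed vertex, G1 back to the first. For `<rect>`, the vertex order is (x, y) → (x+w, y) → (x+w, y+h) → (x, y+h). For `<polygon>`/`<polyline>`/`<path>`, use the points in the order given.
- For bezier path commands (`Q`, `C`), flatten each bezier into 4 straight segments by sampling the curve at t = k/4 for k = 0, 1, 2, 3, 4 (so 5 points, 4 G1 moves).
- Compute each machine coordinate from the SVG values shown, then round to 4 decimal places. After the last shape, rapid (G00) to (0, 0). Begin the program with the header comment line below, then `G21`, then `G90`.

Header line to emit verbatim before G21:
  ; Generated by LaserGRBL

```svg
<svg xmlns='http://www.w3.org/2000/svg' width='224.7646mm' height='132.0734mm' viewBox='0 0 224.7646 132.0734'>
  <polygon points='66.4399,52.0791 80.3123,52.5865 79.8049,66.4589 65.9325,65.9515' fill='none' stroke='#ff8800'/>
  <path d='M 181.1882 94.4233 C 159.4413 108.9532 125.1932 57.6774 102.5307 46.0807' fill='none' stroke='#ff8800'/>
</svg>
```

1 u = 1 mm; y_m = 132.0734 − y.

[1] `<polygon>` regular polygon, #ff8800→engrave S252 F3449: (66.4399,79.9943) → (80.3123,79.4869) → (79.8049,65.6145) → (65.9325,66.1219) → (66.4399,79.9943) (closed)

[2] `<path>` cubic bezier, #ff8800→engrave S252 F3449: (181.1882,37.6501) → (162.9104,37.4430) → (142.2028,52.0239) → (121.3235,71.5035) → (102.5307,85.9927)

; Generated by LaserGRBL
G21
G90
G00 X66.4399 Y79.9943
M4 S252
G01 X80.3123 Y79.4869 F3449
G01 X79.8049 Y65.6145
G01 X65.9325 Y66.1219
G01 X66.4399 Y79.9943
M5
G00 X181.1882 Y37.6501
M4 S252
G01 X162.9104 Y37.4430 F3449
G01 X142.2028 Y52.0239
G01 X121.3235 Y71.5035
G01 X102.5307 Y85.9927
M5
G00 X0.0000 Y0.0000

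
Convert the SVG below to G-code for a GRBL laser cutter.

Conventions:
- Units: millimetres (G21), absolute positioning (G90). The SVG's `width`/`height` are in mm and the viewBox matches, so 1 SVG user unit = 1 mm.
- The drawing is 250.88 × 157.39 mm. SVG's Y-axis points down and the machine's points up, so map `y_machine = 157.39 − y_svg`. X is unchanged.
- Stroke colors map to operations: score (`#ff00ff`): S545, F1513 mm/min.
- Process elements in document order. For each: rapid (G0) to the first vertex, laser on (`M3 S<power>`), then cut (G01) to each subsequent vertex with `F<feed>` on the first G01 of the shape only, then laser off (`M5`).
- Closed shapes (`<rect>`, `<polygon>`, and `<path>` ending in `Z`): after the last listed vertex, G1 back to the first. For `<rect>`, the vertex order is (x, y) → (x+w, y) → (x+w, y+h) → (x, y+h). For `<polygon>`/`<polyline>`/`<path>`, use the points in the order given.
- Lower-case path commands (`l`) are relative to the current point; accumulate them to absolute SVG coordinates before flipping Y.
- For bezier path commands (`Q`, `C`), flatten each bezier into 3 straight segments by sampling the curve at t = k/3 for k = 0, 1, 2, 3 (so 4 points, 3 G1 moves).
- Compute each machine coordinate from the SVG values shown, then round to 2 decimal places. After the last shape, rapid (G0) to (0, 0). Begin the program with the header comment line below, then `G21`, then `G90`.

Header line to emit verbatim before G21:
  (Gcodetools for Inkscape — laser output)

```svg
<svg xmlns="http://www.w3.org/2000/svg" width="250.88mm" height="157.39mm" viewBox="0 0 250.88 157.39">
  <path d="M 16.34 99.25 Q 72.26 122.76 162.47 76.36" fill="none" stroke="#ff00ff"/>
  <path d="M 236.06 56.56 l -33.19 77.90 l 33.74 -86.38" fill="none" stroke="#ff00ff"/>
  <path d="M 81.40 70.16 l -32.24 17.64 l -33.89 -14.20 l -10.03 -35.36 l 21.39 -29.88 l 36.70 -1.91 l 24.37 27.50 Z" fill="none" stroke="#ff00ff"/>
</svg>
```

(Gcodetools for Inkscape — laser output)
G21
G90
G0 X16.34 Y58.14
M3 S545
G01 X57.43 Y50.23 F1513
G01 X106.14 Y57.86
G01 X162.47 Y81.03
M5
G0 X236.06 Y100.83
M3 S545
G01 X202.87 Y22.93 F1513
G01 X236.61 Y109.31
M5
G0 X81.40 Y87.23
M3 S545
G01 X49.16 Y69.59 F1513
G01 X15.27 Y83.79
G01 X5.24 Y119.15
G01 X26.63 Y149.03
G01 X63.33 Y150.94
G01 X87.70 Y123.44
G01 X81.40 Y87.23
M5
G0 X0.00 Y0.00

viewBox `0 0 250.88 157.39` with mm width/height → 1 unit = 1 mm. Flip: y_m = 157.39 − y_svg.

**Shape 1** — `<path>` quadratic bezier, stroke `#ff00ff` → score (S545, F1513). Control points (SVG): P0=(16.34,99.25), P1=(72.26,122.76), P2=(162.47,76.36); sampled at t=k/3. Machine vertices: (16.34,58.14) → (57.43,50.23) → (106.14,57.86) → (162.47,81.03). Open path.

**Shape 2** — `<path>` open polyline, stroke `#ff00ff` → score (S545, F1513). Machine vertices: (236.06,100.83) → (202.87,22.93) → (236.61,109.31). Open path.

**Shape 3** — `<path>` regular polygon, stroke `#ff00ff` → score (S545, F1513). Machine vertices: (81.40,87.23) → (49.16,69.59) → (15.27,83.79) → (5.24,119.15) → (26.63,149.03) → (63.33,150.94) → (87.70,123.44) → (81.40,87.23). Closed: final G1 returns to the first vertex.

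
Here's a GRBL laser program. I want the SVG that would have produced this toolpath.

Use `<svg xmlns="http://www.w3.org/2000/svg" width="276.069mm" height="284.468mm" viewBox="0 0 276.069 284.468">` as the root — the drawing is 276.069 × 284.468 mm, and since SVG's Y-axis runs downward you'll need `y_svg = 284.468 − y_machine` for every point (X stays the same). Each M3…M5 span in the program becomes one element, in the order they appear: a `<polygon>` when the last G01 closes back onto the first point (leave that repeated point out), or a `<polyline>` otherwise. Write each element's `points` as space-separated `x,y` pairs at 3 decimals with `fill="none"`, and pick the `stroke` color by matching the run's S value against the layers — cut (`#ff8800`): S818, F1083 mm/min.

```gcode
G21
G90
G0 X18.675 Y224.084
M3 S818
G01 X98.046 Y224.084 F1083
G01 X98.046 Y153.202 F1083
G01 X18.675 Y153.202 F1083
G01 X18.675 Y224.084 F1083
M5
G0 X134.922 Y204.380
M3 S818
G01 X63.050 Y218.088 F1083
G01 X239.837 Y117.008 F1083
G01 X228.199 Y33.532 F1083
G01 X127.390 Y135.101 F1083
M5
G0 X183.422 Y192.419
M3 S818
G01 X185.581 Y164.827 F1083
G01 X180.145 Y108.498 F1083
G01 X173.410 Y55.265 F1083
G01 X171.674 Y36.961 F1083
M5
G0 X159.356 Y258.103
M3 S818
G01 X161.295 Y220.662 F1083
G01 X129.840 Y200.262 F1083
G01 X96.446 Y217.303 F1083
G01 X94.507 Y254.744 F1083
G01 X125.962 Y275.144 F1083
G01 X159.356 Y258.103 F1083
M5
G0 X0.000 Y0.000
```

Machine Y-up, SVG Y-down with viewBox height 284.468, so y_svg = 284.468 − y_machine; X carries over. Every run uses S818, so all elements get stroke `#ff8800` (cut).

Run 1: The run returns to its start, so emit a `<polygon>` with points (Y-flipped): 18.675,60.384 98.046,60.384 98.046,131.266 18.675,131.266.

Run 2: The run is open, so emit a `<polyline>` with points (Y-flipped): 134.922,80.088 63.050,66.380 239.837,167.460 228.199,250.936 127.390,149.367.

Run 3: The run is open, so emit a `<polyline>` with points (Y-flipped): 183.422,92.049 185.581,119.641 180.145,175.970 173.410,229.203 171.674,247.507.

Run 4: The run returns to its start, so emit a `<polygon>` with points (Y-flipped): 159.356,26.365 161.295,63.806 129.840,84.206 96.446,67.165 94.507,29.724 125.962,9.324.

<svg xmlns="http://www.w3.org/2000/svg" width="276.069mm" height="284.468mm" viewBox="0 0 276.069 284.468">
  <polygon points="18.675,60.384 98.046,60.384 98.046,131.266 18.675,131.266" fill="none" stroke="#ff8800"/>
  <polyline points="134.922,80.088 63.050,66.380 239.837,167.460 228.199,250.936 127.390,149.367" fill="none" stroke="#ff8800"/>
  <polyline points="183.422,92.049 185.581,119.641 180.145,175.970 173.410,229.203 171.674,247.507" fill="none" stroke="#ff8800"/>
  <polygon points="159.356,26.365 161.295,63.806 129.840,84.206 96.446,67.165 94.507,29.724 125.962,9.324" fill="none" stroke="#ff8800"/>
</svg>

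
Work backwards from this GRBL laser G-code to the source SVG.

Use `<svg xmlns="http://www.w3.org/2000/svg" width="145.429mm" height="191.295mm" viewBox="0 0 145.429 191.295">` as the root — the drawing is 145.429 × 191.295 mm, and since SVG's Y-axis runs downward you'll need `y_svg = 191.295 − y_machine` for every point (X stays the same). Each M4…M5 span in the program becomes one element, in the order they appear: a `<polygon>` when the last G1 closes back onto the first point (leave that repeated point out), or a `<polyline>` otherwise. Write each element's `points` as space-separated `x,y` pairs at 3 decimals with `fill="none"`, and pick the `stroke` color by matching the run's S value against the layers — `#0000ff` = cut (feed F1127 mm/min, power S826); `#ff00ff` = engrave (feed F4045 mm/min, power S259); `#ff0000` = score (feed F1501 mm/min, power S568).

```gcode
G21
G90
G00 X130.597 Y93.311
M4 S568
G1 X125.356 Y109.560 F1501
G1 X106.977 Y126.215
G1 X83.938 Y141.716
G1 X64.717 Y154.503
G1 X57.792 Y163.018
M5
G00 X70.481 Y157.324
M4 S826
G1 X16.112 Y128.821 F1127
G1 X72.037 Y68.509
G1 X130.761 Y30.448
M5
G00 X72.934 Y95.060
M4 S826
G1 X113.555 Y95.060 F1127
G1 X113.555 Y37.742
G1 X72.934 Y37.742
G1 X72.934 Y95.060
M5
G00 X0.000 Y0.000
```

Each laser-on run becomes one SVG element. Flip Y back into SVG space with y_svg = 191.295 − y_machine.

Run 1: power S568 maps to stroke `#ff0000` (score). The run is open, so emit a `<polyline>` with points (Y-flipped): 130.597,97.984 125.356,81.735 106.977,65.080 83.938,49.579 64.717,36.792 57.792,28.277.

Run 2: S826 ⇒ cut layer `#0000ff`. The run is open, so emit a `<polyline>` with points (Y-flipped): 70.481,33.971 16.112,62.474 72.037,122.786 130.761,160.847.

Run 3: the run's S826 means `#0000ff` (cut). The run returns to its start, so emit a `<polygon>` with points (Y-flipped): 72.934,96.235 113.555,96.235 113.555,153.553 72.934,153.553.

<svg xmlns="http://www.w3.org/2000/svg" width="145.429mm" height="191.295mm" viewBox="0 0 145.429 191.295">
  <polyline points="130.597,97.984 125.356,81.735 106.977,65.080 83.938,49.579 64.717,36.792 57.792,28.277" fill="none" stroke="#ff0000"/>
  <polyline points="70.481,33.971 16.112,62.474 72.037,122.786 130.761,160.847" fill="none" stroke="#0000ff"/>
  <polygon points="72.934,96.235 113.555,96.235 113.555,153.553 72.934,153.553" fill="none" stroke="#0000ff"/>
</svg>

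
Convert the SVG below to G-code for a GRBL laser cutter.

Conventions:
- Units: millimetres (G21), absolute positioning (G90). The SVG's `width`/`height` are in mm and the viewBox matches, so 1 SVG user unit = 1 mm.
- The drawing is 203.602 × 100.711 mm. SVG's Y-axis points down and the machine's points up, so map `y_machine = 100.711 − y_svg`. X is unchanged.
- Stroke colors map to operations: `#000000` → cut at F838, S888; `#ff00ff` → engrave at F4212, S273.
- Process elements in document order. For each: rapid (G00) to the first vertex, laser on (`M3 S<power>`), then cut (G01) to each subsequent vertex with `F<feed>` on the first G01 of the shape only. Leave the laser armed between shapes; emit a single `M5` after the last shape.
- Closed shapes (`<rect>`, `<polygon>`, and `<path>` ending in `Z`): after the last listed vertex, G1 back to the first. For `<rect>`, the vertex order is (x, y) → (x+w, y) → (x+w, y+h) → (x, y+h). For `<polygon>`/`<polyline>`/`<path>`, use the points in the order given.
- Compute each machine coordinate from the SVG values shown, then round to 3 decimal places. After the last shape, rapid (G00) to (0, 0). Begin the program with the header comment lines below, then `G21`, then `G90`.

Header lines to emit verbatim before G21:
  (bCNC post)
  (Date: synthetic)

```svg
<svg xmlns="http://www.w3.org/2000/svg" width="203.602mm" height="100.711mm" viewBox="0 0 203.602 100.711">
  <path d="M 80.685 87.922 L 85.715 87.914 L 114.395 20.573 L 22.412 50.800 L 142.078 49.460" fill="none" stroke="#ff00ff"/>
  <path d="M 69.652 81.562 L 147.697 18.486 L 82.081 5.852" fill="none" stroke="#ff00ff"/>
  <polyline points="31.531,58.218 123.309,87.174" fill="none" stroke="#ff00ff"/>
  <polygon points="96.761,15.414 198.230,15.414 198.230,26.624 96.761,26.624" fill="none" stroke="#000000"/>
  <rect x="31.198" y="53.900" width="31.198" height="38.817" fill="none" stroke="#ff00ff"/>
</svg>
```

(bCNC post)
(Date: synthetic)
G21
G90
G00 X80.685 Y12.789
M3 S273
G01 X85.715 Y12.797 F4212
G01 X114.395 Y80.138
G01 X22.412 Y49.911
G01 X142.078 Y51.251
G00 X69.652 Y19.149
M3 S273
G01 X147.697 Y82.225 F4212
G01 X82.081 Y94.859
G00 X31.531 Y42.493
M3 S273
G01 X123.309 Y13.537 F4212
G00 X96.761 Y85.297
M3 S888
G01 X198.230 Y85.297 F838
G01 X198.230 Y74.087
G01 X96.761 Y74.087
G01 X96.761 Y85.297
G00 X31.198 Y46.811
M3 S273
G01 X62.396 Y46.811 F4212
G01 X62.396 Y7.994
G01 X31.198 Y7.994
G01 X31.198 Y46.811
M5
G00 X0.000 Y0.000

Since the viewBox matches the mm dimensions, user units are millimetres directly. The only transform is the Y-flip y_m = 100.711 − y_svg.

Shape 1 is a open polyline drawn with `<path>`. Its stroke #ff00ff means engrave at S273, F4212. After flipping Y the toolpath is (80.685,12.789) → (85.715,12.797) → (114.395,80.138) → (22.412,49.911) → (142.078,51.251).

Shape 2 is a open polyline drawn with `<path>`. Its stroke #ff00ff means engrave at S273, F4212. After flipping Y the toolpath is (69.652,19.149) → (147.697,82.225) → (82.081,94.859).

Shape 3 is a line segment drawn with `<polyline>`. Its stroke #ff00ff means engrave at S273, F4212. After flipping Y the toolpath is (31.531,42.493) → (123.309,13.537).

Shape 4 is a rectangle drawn with `<polygon>`. Its stroke #000000 means cut at S888, F838. After flipping Y the toolpath is (96.761,85.297) → (198.230,85.297) → (198.230,74.087) → (96.761,74.087) → (96.761,85.297), returning to the start.

Shape 5 is a rectangle drawn with `<rect>`. Its stroke #ff00ff means engrave at S273, F4212. After flipping Y the toolpath is (31.198,46.811) → (62.396,46.811) → (62.396,7.994) → (31.198,7.994) → (31.198,46.811), returning to the start.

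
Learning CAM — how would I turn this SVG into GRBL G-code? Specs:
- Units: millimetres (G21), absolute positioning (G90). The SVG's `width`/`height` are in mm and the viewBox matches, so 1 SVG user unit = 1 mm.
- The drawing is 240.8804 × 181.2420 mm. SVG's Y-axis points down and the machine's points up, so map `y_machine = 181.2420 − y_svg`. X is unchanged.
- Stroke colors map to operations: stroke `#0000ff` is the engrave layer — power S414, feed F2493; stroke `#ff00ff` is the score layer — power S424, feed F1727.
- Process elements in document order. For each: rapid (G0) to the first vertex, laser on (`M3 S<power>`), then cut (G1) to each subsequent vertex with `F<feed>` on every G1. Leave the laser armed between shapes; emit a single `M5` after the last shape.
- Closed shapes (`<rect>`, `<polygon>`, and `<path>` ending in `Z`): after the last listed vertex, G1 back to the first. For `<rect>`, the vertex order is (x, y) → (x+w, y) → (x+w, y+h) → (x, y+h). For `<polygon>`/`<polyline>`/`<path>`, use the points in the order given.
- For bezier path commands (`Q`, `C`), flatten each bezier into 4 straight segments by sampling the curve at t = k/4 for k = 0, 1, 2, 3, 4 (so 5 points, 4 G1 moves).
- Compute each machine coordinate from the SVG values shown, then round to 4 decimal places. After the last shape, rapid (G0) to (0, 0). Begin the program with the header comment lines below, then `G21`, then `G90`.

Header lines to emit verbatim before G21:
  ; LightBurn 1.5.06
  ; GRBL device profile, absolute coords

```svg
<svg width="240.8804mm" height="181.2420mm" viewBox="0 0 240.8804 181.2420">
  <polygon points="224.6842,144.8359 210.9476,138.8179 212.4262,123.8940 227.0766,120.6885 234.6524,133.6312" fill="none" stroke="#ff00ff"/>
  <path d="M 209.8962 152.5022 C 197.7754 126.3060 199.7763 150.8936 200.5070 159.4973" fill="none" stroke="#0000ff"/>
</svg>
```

; LightBurn 1.5.06
; GRBL device profile, absolute coords
G21
G90
G0 X224.6842 Y36.4061
M3 S424
G1 X210.9476 Y42.4241 F1727
G1 X212.4262 Y57.3480 F1727
G1 X227.0766 Y60.5535 F1727
G1 X234.6524 Y47.6108 F1727
G1 X224.6842 Y36.4061 F1727
G0 X209.8962 Y28.7398
M3 S414
G1 X203.2129 Y39.9082 F2493
G1 X200.3823 Y38.2922 F2493
G1 X199.9613 Y30.1512 F2493
G1 X200.5070 Y21.7447 F2493
M5
G0 X0.0000 Y0.0000

viewBox `0 0 240.8804 181.2420` with mm width/height → 1 unit = 1 mm. Flip: y_m = 181.2420 − y_svg.

**Shape 1** — `<polygon>` regular polygon, stroke `#ff00ff` → score (S424, F1727). Machine vertices: (224.6842,36.4061) → (210.9476,42.4241) → (212.4262,57.3480) → (227.0766,60.5535) → (234.6524,47.6108) → (224.6842,36.4061). Closed: final G1 returns to the first vertex.

**Shape 2** — `<path>` cubic bezier, stroke `#0000ff` → engrave (S414, F2493). Control points (SVG): P0=(209.8962,152.5022), P1=(197.7754,126.3060), P2=(199.7763,150.8936), P3=(200.5070,159.4973); sampled at t=k/4. Machine vertices: (209.8962,28.7398) → (203.2129,39.9082) → (200.3823,38.2922) → (199.9613,30.1512) → (200.5070,21.7447). Open path.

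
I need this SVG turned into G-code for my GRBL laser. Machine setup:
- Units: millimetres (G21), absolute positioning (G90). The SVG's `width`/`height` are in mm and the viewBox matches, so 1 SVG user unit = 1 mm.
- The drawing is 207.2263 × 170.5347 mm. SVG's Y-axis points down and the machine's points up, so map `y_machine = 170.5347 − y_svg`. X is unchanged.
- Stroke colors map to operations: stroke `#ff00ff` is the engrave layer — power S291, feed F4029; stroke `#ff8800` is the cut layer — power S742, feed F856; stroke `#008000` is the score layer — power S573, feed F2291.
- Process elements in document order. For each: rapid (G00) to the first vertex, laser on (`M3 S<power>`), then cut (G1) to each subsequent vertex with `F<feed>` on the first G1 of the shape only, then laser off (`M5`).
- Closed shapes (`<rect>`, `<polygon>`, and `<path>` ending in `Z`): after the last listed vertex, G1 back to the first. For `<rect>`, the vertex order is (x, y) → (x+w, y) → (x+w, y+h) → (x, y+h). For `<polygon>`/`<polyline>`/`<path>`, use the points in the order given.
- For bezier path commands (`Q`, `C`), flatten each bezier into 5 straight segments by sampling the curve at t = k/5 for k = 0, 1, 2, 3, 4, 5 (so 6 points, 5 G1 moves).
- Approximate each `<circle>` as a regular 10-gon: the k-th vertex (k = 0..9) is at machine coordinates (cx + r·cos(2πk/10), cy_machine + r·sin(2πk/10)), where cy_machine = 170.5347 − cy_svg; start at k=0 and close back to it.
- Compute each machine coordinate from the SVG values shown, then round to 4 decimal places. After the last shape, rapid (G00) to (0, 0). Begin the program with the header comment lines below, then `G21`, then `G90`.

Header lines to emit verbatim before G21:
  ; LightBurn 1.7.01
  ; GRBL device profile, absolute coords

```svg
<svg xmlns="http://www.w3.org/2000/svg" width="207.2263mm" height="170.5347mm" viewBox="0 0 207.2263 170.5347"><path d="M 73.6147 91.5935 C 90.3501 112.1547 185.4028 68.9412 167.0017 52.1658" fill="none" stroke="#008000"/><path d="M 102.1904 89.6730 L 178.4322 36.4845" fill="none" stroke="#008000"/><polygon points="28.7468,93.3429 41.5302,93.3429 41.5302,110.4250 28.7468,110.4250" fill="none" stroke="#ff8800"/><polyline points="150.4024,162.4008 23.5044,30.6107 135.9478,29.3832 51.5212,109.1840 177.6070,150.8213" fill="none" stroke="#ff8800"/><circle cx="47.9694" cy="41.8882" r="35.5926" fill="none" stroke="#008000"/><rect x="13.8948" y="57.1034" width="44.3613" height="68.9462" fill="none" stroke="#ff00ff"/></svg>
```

Since the viewBox matches the mm dimensions, user units are millimetres directly. The only transform is the Y-flip y_m = 170.5347 − y_svg.

Shape 1 is a cubic bezier drawn with `<path>`. Its stroke #008000 means score at S573, F2291. After flipping Y the toolpath is (73.6147,78.9412) → (91.5198,73.5357) → (119.0161,79.1060) → (146.8985,91.3218) → (165.9621,105.8528) → (167.0017,118.3689).

Shape 2 is a line segment drawn with `<path>`. Its stroke #008000 means score at S573, F2291. After flipping Y the toolpath is (102.1904,80.8617) → (178.4322,134.0502).

Shape 3 is a rectangle drawn with `<polygon>`. Its stroke #ff8800 means cut at S742, F856. After flipping Y the toolpath is (28.7468,77.1918) → (41.5302,77.1918) → (41.5302,60.1097) → (28.7468,60.1097) → (28.7468,77.1918), returning to the start.

Shape 4 is a open polyline drawn with `<polyline>`. Its stroke #ff8800 means cut at S742, F856. After flipping Y the toolpath is (150.4024,8.1339) → (23.5044,139.9240) → (135.9478,141.1515) → (51.5212,61.3507) → (177.6070,19.7134).

Shape 5 is a circle drawn with `<circle>`. Its stroke #008000 means score at S573, F2291. After flipping Y the toolpath is (83.5620,128.6465) → (76.7644,149.5673) → (58.9681,162.4971) → (36.9707,162.4971) → (19.1744,149.5673) → (12.3768,128.6465) → (19.1744,107.7257) → (36.9707,94.7959) → (58.9681,94.7959) → (76.7644,107.7257) → (83.5620,128.6465), returning to the start.

Shape 6 is a rectangle drawn with `<rect>`. Its stroke #ff00ff means engrave at S291, F4029. After flipping Y the toolpath is (13.8948,113.4313) → (58.2561,113.4313) → (58.2561,44.4851) → (13.8948,44.4851) → (13.8948,113.4313), returning to the start.

; LightBurn 1.7.01
; GRBL device profile, absolute coords
G21
G90
G00 X73.6147 Y78.9412
M3 S573
G1 X91.5198 Y73.5357 F2291
G1 X119.0161 Y79.1060
G1 X146.8985 Y91.3218
G1 X165.9621 Y105.8528
G1 X167.0017 Y118.3689
M5
G00 X102.1904 Y80.8617
M3 S573
G1 X178.4322 Y134.0502 F2291
M5
G00 X28.7468 Y77.1918
M3 S742
G1 X41.5302 Y77.1918 F856
G1 X41.5302 Y60.1097
G1 X28.7468 Y60.1097
G1 X28.7468 Y77.1918
M5
G00 X150.4024 Y8.1339
M3 S742
G1 X23.5044 Y139.9240 F856
G1 X135.9478 Y141.1515
G1 X51.5212 Y61.3507
G1 X177.6070 Y19.7134
M5
G00 X83.5620 Y128.6465
M3 S573
G1 X76.7644 Y149.5673 F2291
G1 X58.9681 Y162.4971
G1 X36.9707 Y162.4971
G1 X19.1744 Y149.5673
G1 X12.3768 Y128.6465
G1 X19.1744 Y107.7257
G1 X36.9707 Y94.7959
G1 X58.9681 Y94.7959
G1 X76.7644 Y107.7257
G1 X83.5620 Y128.6465
M5
G00 X13.8948 Y113.4313
M3 S291
G1 X58.2561 Y113.4313 F4029
G1 X58.2561 Y44.4851
G1 X13.8948 Y44.4851
G1 X13.8948 Y113.4313
M5
G00 X0.0000 Y0.0000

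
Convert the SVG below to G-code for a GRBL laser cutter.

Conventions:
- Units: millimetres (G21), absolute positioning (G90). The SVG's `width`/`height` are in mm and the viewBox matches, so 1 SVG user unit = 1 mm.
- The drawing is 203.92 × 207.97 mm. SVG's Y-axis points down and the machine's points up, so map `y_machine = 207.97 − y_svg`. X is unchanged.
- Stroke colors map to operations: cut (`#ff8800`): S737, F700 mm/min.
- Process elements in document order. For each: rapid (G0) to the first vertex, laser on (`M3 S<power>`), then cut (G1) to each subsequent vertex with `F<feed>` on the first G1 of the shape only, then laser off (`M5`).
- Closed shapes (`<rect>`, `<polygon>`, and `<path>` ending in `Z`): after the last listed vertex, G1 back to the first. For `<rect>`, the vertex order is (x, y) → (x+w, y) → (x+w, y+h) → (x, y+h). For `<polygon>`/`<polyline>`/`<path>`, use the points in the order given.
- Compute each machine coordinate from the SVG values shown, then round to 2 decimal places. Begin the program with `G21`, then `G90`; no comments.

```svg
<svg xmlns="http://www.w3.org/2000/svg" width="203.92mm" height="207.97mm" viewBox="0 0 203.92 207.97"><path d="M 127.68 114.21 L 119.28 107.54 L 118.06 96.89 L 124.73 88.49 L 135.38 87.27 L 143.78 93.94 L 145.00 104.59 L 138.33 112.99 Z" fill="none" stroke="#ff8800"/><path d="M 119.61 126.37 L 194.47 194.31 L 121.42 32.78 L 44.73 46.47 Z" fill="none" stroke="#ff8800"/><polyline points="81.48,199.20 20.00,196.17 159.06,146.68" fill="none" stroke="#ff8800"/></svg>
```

Since the viewBox matches the mm dimensions, user units are millimetres directly. The only transform is the Y-flip y_m = 207.97 − y_svg.

Shape 1 is a regular polygon drawn with `<path>`. Its stroke #ff8800 means cut at S737, F700. After flipping Y the toolpath is (127.68,93.76) → (119.28,100.43) → (118.06,111.08) → (124.73,119.48) → (135.38,120.70) → (143.78,114.03) → (145.00,103.38) → (138.33,94.98) → (127.68,93.76), returning to the start.

Shape 2 is a closed polygon drawn with `<path>`. Its stroke #ff8800 means cut at S737, F700. After flipping Y the toolpath is (119.61,81.60) → (194.47,13.66) → (121.42,175.19) → (44.73,161.50) → (119.61,81.60), returning to the start.

Shape 3 is a open polyline drawn with `<polyline>`. Its stroke #ff8800 means cut at S737, F700. After flipping Y the toolpath is (81.48,8.77) → (20.00,11.80) → (159.06,61.29).

G21
G90
G0 X127.68 Y93.76
M3 S737
G1 X119.28 Y100.43 F700
G1 X118.06 Y111.08
G1 X124.73 Y119.48
G1 X135.38 Y120.70
G1 X143.78 Y114.03
G1 X145.00 Y103.38
G1 X138.33 Y94.98
G1 X127.68 Y93.76
M5
G0 X119.61 Y81.60
M3 S737
G1 X194.47 Y13.66 F700
G1 X121.42 Y175.19
G1 X44.73 Y161.50
G1 X119.61 Y81.60
M5
G0 X81.48 Y8.77
M3 S737
G1 X20.00 Y11.80 F700
G1 X159.06 Y61.29
M5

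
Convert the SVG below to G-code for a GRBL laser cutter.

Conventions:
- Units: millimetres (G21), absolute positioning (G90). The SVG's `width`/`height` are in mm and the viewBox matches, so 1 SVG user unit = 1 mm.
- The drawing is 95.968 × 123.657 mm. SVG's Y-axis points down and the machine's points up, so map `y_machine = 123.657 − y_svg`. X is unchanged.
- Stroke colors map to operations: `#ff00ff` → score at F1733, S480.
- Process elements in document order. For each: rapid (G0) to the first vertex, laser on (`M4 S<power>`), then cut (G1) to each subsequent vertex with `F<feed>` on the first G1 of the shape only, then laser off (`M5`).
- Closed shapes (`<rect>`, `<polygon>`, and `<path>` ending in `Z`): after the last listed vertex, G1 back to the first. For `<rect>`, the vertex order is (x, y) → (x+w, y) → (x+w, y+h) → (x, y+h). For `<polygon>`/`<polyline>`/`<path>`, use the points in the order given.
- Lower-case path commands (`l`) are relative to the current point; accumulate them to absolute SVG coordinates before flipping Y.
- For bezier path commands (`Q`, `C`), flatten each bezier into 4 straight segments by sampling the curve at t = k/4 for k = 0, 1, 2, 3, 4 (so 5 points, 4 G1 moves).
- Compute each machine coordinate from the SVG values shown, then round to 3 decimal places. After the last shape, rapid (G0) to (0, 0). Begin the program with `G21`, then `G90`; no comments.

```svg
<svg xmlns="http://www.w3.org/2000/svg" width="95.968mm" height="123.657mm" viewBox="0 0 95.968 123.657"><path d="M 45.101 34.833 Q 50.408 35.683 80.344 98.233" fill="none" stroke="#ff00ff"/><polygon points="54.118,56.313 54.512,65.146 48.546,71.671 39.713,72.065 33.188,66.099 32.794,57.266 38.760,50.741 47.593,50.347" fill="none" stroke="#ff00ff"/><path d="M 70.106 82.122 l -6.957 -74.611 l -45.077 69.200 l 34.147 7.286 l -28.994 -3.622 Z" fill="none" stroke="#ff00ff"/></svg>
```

G21
G90
G0 X45.101 Y88.824
M4 S480
G1 X49.294 Y84.543 F1733
G1 X56.565 Y72.549
G1 X66.915 Y52.843
G1 X80.344 Y25.424
M5
G0 X54.118 Y67.344
M4 S480
G1 X54.512 Y58.511 F1733
G1 X48.546 Y51.986
G1 X39.713 Y51.592
G1 X33.188 Y57.558
G1 X32.794 Y66.391
G1 X38.760 Y72.916
G1 X47.593 Y73.310
G1 X54.118 Y67.344
M5
G0 X70.106 Y41.535
M4 S480
G1 X63.149 Y116.146 F1733
G1 X18.072 Y46.946
G1 X52.219 Y39.660
G1 X23.225 Y43.282
G1 X70.106 Y41.535
M5
G0 X0.000 Y0.000

1 u = 1 mm; y_m = 123.657 − y.

[1] `<path>` quadratic bezier, #ff00ff→score S480 F1733: (45.101,88.824) → (49.294,84.543) → (56.565,72.549) → (66.915,52.843) → (80.344,25.424)

[2] `<polygon>` regular polygon, #ff00ff→score S480 F1733: (54.118,67.344) → (54.512,58.511) → (48.546,51.986) → (39.713,51.592) → (33.188,57.558) → (32.794,66.391) → (38.760,72.916) → (47.593,73.310) → (54.118,67.344) (closed)

[3] `<path>` closed polygon, #ff00ff→score S480 F1733: (70.106,41.535) → (63.149,116.146) → (18.072,46.946) → (52.219,39.660) → (23.225,43.282) → (70.106,41.535) (closed)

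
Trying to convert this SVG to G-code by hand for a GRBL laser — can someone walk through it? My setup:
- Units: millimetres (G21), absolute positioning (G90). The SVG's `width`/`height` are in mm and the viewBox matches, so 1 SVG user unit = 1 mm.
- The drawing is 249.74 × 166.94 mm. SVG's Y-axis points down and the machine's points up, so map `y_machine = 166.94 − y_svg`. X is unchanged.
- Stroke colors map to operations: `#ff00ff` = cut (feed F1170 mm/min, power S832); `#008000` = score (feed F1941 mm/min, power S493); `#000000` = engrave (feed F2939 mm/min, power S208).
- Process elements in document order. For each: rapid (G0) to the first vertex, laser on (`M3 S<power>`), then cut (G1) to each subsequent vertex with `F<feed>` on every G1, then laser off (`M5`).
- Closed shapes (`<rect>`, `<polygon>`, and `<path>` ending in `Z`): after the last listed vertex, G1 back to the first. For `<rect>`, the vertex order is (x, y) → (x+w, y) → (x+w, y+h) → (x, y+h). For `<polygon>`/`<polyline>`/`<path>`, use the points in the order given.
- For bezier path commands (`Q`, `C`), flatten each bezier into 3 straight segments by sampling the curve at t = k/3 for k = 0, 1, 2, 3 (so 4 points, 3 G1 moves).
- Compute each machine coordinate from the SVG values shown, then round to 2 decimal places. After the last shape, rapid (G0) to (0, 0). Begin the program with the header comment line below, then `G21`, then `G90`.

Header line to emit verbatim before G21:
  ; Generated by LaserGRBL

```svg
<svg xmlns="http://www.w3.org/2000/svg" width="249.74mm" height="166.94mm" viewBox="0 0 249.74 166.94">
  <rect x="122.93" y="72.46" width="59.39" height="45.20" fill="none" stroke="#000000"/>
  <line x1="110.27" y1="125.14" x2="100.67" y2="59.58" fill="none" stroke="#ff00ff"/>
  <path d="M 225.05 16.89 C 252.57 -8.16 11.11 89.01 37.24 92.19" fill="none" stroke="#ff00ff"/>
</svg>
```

; Generated by LaserGRBL
G21
G90
G0 X122.93 Y94.48
M3 S208
G1 X182.32 Y94.48 F2939
G1 X182.32 Y49.28 F2939
G1 X122.93 Y49.28 F2939
G1 X122.93 Y94.48 F2939
M5
G0 X110.27 Y41.80
M3 S832
G1 X100.67 Y107.36 F1170
M5
G0 X225.05 Y150.05
M3 S832
G1 X182.78 Y142.37 F1170
G1 X80.43 Y101.25 F1170
G1 X37.24 Y74.75 F1170
M5
G0 X0.00 Y0.00

viewBox `0 0 249.74 166.94` with mm width/height → 1 unit = 1 mm. Flip: y_m = 166.94 − y_svg.

**Shape 1** — `<rect>` rectangle, stroke `#000000` → engrave (S208, F2939). Machine vertices: (122.93,94.48) → (182.32,94.48) → (182.32,49.28) → (122.93,49.28) → (122.93,94.48). Closed: final G1 returns to the first vertex.

**Shape 2** — `<line>` line segment, stroke `#ff00ff` → cut (S832, F1170). Machine vertices: (110.27,41.80) → (100.67,107.36). Open path.

**Shape 3** — `<path>` cubic bezier, stroke `#ff00ff` → cut (S832, F1170). Control points (SVG): P0=(225.05,16.89), P1=(252.57,-8.16), P2=(11.11,89.01), P3=(37.24,92.19); sampled at t=k/3. Machine vertices: (225.05,150.05) → (182.78,142.37) → (80.43,101.25) → (37.24,74.75). Open path.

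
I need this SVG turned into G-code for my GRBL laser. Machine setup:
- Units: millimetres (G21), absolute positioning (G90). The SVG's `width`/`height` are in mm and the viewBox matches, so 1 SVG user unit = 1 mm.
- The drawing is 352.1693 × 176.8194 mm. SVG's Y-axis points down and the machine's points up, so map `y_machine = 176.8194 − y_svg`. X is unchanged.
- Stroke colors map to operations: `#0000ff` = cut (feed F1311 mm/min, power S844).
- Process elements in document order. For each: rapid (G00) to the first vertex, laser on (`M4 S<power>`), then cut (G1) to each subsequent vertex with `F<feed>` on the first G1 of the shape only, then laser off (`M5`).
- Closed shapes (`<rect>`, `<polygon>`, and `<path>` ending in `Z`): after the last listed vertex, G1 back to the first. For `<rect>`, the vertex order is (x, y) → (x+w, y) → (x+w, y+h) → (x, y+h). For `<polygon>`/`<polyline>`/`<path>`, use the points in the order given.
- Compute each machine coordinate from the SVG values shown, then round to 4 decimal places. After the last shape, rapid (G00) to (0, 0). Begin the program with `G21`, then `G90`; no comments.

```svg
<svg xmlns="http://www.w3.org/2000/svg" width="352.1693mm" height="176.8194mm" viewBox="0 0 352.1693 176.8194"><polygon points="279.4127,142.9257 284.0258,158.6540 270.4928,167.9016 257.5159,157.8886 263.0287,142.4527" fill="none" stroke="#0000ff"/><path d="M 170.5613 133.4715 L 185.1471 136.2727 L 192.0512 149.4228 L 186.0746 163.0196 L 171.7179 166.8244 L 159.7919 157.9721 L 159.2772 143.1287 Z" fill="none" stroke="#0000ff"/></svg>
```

G21
G90
G00 X279.4127 Y33.8937
M4 S844
G1 X284.0258 Y18.1654 F1311
G1 X270.4928 Y8.9178
G1 X257.5159 Y18.9308
G1 X263.0287 Y34.3667
G1 X279.4127 Y33.8937
M5
G00 X170.5613 Y43.3479
M4 S844
G1 X185.1471 Y40.5467 F1311
G1 X192.0512 Y27.3966
G1 X186.0746 Y13.7998
G1 X171.7179 Y9.9950
G1 X159.7919 Y18.8473
G1 X159.2772 Y33.6907
G1 X170.5613 Y43.3479
M5
G00 X0.0000 Y0.0000

Since the viewBox matches the mm dimensions, user units are millimetres directly. The only transform is the Y-flip y_m = 176.8194 − y_svg.

Shape 1 is a regular polygon drawn with `<polygon>`. Its stroke #0000ff means cut at S844, F1311. After flipping Y the toolpath is (279.4127,33.8937) → (284.0258,18.1654) → (270.4928,8.9178) → (257.5159,18.9308) → (263.0287,34.3667) → (279.4127,33.8937), returning to the start.

Shape 2 is a regular polygon drawn with `<path>`. Its stroke #0000ff means cut at S844, F1311. After flipping Y the toolpath is (170.5613,43.3479) → (185.1471,40.5467) → (192.0512,27.3966) → (186.0746,13.7998) → (171.7179,9.9950) → (159.7919,18.8473) → (159.2772,33.6907) → (170.5613,43.3479), returning to the start.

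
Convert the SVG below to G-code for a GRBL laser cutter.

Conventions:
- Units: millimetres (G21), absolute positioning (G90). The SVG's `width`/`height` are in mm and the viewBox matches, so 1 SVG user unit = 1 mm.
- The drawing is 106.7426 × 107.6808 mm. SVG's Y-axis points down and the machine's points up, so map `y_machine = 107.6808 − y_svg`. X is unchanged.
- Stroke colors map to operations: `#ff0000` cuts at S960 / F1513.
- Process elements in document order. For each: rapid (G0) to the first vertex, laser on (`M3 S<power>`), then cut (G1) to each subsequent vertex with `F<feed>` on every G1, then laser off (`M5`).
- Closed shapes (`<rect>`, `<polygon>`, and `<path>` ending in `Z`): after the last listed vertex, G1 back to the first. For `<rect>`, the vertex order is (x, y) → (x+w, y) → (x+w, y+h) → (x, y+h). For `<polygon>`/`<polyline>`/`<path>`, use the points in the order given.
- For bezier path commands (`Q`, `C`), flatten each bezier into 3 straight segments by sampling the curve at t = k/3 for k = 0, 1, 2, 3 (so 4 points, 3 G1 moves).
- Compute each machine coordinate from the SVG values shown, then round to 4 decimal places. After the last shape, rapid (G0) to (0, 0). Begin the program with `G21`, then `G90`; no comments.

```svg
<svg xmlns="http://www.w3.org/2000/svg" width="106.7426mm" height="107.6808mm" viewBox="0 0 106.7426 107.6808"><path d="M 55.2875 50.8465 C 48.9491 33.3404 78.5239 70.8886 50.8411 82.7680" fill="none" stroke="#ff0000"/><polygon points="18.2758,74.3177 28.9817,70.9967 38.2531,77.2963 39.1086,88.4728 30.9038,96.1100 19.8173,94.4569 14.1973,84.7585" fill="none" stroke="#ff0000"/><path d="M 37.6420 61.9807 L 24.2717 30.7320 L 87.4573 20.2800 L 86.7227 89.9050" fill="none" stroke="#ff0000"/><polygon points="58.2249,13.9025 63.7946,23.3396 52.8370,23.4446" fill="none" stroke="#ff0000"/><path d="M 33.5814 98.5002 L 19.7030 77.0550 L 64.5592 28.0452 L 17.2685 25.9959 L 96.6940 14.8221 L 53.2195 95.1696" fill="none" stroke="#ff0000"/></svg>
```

viewBox `0 0 106.7426 107.6808` with mm width/height → 1 unit = 1 mm. Flip: y_m = 107.6808 − y_svg.

**Shape 1** — `<path>` cubic bezier, stroke `#ff0000` → cut (S960, F1513). Control points (SVG): P0=(55.2875,50.8465), P1=(48.9491,33.3404), P2=(78.5239,70.8886), P3=(50.8411,82.7680); sampled at t=k/3. Machine vertices: (55.2875,56.8343) → (57.4694,58.9787) → (62.8888,42.3587) → (50.8411,24.9128). Open path.

**Shape 2** — `<polygon>` regular polygon, stroke `#ff0000` → cut (S960, F1513). Machine vertices: (18.2758,33.3631) → (28.9817,36.6841) → (38.2531,30.3845) → (39.1086,19.2080) → (30.9038,11.5708) → (19.8173,13.2239) → (14.1973,22.9223) → (18.2758,33.3631). Closed: final G1 returns to the first vertex.

**Shape 3** — `<path>` open polyline, stroke `#ff0000` → cut (S960, F1513). Machine vertices: (37.6420,45.7001) → (24.2717,76.9488) → (87.4573,87.4008) → (86.7227,17.7758). Open path.

**Shape 4** — `<polygon>` regular polygon, stroke `#ff0000` → cut (S960, F1513). Machine vertices: (58.2249,93.7783) → (63.7946,84.3412) → (52.8370,84.2362) → (58.2249,93.7783). Closed: final G1 returns to the first vertex.

**Shape 5** — `<path>` open polyline, stroke `#ff0000` → cut (S960, F1513). Machine vertices: (33.5814,9.1806) → (19.7030,30.6258) → (64.5592,79.6356) → (17.2685,81.6849) → (96.6940,92.8587) → (53.2195,12.5112). Open path.

G21
G90
G0 X55.2875 Y56.8343
M3 S960
G1 X57.4694 Y58.9787 F1513
G1 X62.8888 Y42.3587 F1513
G1 X50.8411 Y24.9128 F1513
M5
G0 X18.2758 Y33.3631
M3 S960
G1 X28.9817 Y36.6841 F1513
G1 X38.2531 Y30.3845 F1513
G1 X39.1086 Y19.2080 F1513
G1 X30.9038 Y11.5708 F1513
G1 X19.8173 Y13.2239 F1513
G1 X14.1973 Y22.9223 F1513
G1 X18.2758 Y33.3631 F1513
M5
G0 X37.6420 Y45.7001
M3 S960
G1 X24.2717 Y76.9488 F1513
G1 X87.4573 Y87.4008 F1513
G1 X86.7227 Y17.7758 F1513
M5
G0 X58.2249 Y93.7783
M3 S960
G1 X63.7946 Y84.3412 F1513
G1 X52.8370 Y84.2362 F1513
G1 X58.2249 Y93.7783 F1513
M5
G0 X33.5814 Y9.1806
M3 S960
G1 X19.7030 Y30.6258 F1513
G1 X64.5592 Y79.6356 F1513
G1 X17.2685 Y81.6849 F1513
G1 X96.6940 Y92.8587 F1513
G1 X53.2195 Y12.5112 F1513
M5
G0 X0.0000 Y0.0000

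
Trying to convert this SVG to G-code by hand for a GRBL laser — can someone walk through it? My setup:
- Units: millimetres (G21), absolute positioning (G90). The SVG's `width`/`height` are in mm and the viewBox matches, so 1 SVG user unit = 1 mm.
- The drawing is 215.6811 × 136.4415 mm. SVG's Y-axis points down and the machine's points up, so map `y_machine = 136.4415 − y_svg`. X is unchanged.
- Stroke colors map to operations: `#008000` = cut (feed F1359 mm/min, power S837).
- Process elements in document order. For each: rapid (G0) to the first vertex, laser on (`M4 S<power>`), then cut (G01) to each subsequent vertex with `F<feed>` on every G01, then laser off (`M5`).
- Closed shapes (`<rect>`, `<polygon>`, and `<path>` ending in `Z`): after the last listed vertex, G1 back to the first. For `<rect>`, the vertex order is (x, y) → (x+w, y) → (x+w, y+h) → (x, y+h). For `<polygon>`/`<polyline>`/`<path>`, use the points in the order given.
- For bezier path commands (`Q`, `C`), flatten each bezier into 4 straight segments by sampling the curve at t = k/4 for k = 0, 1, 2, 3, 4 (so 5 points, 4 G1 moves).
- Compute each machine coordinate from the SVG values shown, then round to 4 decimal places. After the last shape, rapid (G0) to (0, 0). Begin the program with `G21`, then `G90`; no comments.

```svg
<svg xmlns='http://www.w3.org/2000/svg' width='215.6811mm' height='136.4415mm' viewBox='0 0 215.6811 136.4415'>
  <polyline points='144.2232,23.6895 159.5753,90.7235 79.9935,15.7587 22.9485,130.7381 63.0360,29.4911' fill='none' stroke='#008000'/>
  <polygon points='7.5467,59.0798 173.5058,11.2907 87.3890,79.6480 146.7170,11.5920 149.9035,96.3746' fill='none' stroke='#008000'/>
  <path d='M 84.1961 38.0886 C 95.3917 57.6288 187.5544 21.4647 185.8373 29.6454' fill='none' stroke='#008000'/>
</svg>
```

G21
G90
G0 X144.2232 Y112.7520
M4 S837
G01 X159.5753 Y45.7180 F1359
G01 X79.9935 Y120.6828 F1359
G01 X22.9485 Y5.7034 F1359
G01 X63.0360 Y106.9504 F1359
M5
G0 X7.5467 Y77.3617
M4 S837
G01 X173.5058 Y125.1508 F1359
G01 X87.3890 Y56.7935 F1359
G01 X146.7170 Y124.8495 F1359
G01 X149.9035 Y40.0669 F1359
G01 X7.5467 Y77.3617 F1359
M5
G0 X84.1961 Y98.3529
M4 S837
G01 X105.0421 Y92.5790 F1359
G01 X139.8590 Y98.3147 F1359
G01 X172.2546 Y106.1802 F1359
G01 X185.8373 Y106.7961 F1359
M5
G0 X0.0000 Y0.0000

1 u = 1 mm; y_m = 136.4415 − y.

[1] `<polyline>` open polyline, #008000→cut S837 F1359: (144.2232,112.7520) → (159.5753,45.7180) → (79.9935,120.6828) → (22.9485,5.7034) → (63.0360,106.9504)

[2] `<polygon>` closed polygon, #008000→cut S837 F1359: (7.5467,77.3617) → (173.5058,125.1508) → (87.3890,56.7935) → (146.7170,124.8495) → (149.9035,40.0669) → (7.5467,77.3617) (closed)

[3] `<path>` cubic bezier, #008000→cut S837 F1359: (84.1961,98.3529) → (105.0421,92.5790) → (139.8590,98.3147) → (172.2546,106.1802) → (185.8373,106.7961)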